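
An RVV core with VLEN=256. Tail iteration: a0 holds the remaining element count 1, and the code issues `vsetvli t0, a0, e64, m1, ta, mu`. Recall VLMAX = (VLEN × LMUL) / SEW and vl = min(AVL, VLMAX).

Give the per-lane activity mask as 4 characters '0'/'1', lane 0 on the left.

VLMAX = VLEN×LMUL/SEW = 256×1/64 = 4
AVL=1 ≤ VLMAX=4, so vl = 1
bits (lane 0 leftmost): 1000

predicate = 1000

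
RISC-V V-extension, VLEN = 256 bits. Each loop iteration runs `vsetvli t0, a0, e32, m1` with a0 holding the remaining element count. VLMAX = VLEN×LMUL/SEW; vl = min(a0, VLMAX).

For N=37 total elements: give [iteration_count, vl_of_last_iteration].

[iterations, last_vl] = [5, 5]

VLMAX = (256 × 1) / 32 = 8 lanes
N=37: ⌈37/8⌉ = 5 iters; last vl = 37 − 4×8 = 5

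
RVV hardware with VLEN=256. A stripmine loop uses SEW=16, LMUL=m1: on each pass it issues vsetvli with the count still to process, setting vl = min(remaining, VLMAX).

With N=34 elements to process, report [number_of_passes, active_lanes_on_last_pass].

[iterations, last_vl] = [3, 2]

VLMAX = VLEN×LMUL/SEW = 256×1/16 = 16
iterations = ceil(34/16) = 3; final-pass vl = 2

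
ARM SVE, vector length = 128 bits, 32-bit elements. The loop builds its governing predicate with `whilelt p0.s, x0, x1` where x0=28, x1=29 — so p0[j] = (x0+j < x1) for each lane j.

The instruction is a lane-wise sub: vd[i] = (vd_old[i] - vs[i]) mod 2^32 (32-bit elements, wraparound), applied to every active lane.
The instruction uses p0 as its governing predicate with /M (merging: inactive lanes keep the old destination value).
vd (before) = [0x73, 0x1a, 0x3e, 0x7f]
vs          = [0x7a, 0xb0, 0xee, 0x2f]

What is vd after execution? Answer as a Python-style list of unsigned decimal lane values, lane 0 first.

vd = [4294967289, 26, 62, 127]

lane count: 128 div 32 = 4
p0[j] = (28+j < 29); true for j=0..0 → 1 lanes set
vd[0] sub(0x73,0x7a) -> 0xfffffff9
vd[1] tail/keep -> 0x1a
vd[2] tail/keep -> 0x3e
vd[3] tail/keep -> 0x7f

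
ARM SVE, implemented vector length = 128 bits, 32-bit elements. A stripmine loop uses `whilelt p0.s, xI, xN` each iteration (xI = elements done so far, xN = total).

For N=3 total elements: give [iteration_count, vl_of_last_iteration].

128-bit reg / 32-bit elem → 4 lanes
3 elements at 4/iter → 1 passes, remainder 3 on the last

[iterations, last_vl] = [1, 3]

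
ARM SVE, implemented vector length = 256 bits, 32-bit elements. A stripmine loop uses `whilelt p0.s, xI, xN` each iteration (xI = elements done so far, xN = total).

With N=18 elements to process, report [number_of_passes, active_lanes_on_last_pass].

[iterations, last_vl] = [3, 2]

register lanes = 256/32 = 8
18 elements at 8/iter → 3 passes, remainder 2 on the last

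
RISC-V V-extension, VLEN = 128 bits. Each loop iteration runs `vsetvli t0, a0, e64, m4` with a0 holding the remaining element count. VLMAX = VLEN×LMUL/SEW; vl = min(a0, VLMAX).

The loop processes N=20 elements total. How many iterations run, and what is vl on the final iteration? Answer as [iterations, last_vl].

[iterations, last_vl] = [3, 4]

VLMAX = (128 × 4) / 64 = 8 lanes
iterations = ceil(20/8) = 3; final-pass vl = 4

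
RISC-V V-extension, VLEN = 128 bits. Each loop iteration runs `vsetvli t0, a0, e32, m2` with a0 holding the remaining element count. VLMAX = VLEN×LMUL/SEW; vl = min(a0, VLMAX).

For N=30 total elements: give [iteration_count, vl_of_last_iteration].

VLMAX = VLEN×LMUL/SEW = 128×2/32 = 8
N=30: ⌈30/8⌉ = 4 iters; last vl = 30 − 3×8 = 6

[iterations, last_vl] = [4, 6]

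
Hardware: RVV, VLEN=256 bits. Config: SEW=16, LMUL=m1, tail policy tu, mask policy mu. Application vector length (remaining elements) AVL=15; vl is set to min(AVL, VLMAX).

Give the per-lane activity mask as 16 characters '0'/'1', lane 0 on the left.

predicate = 1111111111111110

lanes per group: 256·1/16 = 16
vl ← min(15, 16) = 15
bits (lane 0 leftmost): 1111111111111110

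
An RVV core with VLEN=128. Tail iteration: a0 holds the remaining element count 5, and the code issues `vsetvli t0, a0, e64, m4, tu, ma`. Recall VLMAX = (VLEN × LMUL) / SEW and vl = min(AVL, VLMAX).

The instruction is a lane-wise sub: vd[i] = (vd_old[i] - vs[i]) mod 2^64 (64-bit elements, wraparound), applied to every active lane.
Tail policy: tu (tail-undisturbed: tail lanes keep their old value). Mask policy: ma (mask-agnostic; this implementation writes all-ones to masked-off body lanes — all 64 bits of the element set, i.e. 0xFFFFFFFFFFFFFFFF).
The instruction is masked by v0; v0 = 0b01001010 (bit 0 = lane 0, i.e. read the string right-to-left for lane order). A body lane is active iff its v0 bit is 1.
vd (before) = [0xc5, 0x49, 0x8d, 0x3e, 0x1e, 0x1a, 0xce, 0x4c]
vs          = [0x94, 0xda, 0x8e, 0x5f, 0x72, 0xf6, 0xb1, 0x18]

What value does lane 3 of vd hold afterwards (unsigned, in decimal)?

vd[3] = 18446744073709551583

VLMAX = VLEN×LMUL/SEW = 128×4/64 = 8
vl ← min(5, 8) = 5
  i=0: mask-off/ones → 18446744073709551615
  i=1: sub(0x49,0xda) → 18446744073709551471
  i=2: mask-off/ones → 18446744073709551615
  i=3: sub(0x3e,0x5f) → 18446744073709551583
  i=4: mask-off/ones → 18446744073709551615
  i=5: tail/keep → 26
  i=6: tail/keep → 206
  i=7: tail/keep → 76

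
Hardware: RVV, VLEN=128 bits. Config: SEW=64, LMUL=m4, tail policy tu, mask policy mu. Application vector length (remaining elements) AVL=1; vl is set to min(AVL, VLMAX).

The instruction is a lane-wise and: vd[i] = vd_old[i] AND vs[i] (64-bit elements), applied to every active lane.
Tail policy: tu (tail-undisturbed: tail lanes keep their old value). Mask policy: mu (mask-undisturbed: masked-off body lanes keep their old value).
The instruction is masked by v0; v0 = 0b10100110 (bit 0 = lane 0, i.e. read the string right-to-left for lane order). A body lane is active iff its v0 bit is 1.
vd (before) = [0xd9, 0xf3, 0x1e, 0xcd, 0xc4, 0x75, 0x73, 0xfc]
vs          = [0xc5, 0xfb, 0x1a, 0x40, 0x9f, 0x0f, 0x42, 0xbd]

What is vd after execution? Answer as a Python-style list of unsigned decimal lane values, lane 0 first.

VLMAX = VLEN×LMUL/SEW = 128×4/64 = 8
vl = min(AVL, VLMAX) = min(1, 8) = 1
lane  0: mask-off/keep ⇒ 0xd9
lane  1: tail/keep ⇒ 0xf3
lane  2: tail/keep ⇒ 0x1e
lane  3: tail/keep ⇒ 0xcd
lane  4: tail/keep ⇒ 0xc4
lane  5: tail/keep ⇒ 0x75
lane  6: tail/keep ⇒ 0x73
lane  7: tail/keep ⇒ 0xfc

vd = [217, 243, 30, 205, 196, 117, 115, 252]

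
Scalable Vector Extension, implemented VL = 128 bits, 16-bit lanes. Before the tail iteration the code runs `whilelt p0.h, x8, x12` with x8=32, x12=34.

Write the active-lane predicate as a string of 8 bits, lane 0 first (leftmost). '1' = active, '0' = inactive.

lane count: 128 div 16 = 8
active while 32+j < 34, i.e. j ∈ [0,2) capped at 8 ⇒ 2
bits (lane 0 leftmost): 11000000

predicate = 11000000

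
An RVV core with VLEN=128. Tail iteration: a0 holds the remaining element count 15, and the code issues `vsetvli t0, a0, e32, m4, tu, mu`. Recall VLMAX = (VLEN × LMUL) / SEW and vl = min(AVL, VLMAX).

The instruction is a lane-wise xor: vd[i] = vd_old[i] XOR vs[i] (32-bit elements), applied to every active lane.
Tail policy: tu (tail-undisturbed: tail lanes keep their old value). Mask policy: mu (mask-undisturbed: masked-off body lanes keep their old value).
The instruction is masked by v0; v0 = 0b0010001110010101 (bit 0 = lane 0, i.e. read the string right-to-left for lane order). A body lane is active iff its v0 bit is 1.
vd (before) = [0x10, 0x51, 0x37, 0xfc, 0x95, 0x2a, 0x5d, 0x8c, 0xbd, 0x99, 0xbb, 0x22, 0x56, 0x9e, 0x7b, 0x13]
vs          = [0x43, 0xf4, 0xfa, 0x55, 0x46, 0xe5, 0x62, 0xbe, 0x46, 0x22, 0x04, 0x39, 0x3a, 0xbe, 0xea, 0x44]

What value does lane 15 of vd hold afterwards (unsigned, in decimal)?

VLMAX = (128 × 4) / 32 = 16 lanes
vl = min(AVL, VLMAX) = min(15, 16) = 15
lane  0: xor(0x10,0x43) ⇒ 0x53
lane  1: mask-off/keep ⇒ 0x51
lane  2: xor(0x37,0xfa) ⇒ 0xcd
lane  3: mask-off/keep ⇒ 0xfc
lane  4: xor(0x95,0x46) ⇒ 0xd3
lane  5: mask-off/keep ⇒ 0x2a
lane  6: mask-off/keep ⇒ 0x5d
lane  7: xor(0x8c,0xbe) ⇒ 0x32
lane  8: xor(0xbd,0x46) ⇒ 0xfb
lane  9: xor(0x99,0x22) ⇒ 0xbb
lane 10: mask-off/keep ⇒ 0xbb
lane 11: mask-off/keep ⇒ 0x22
lane 12: mask-off/keep ⇒ 0x56
lane 13: xor(0x9e,0xbe) ⇒ 0x20
lane 14: mask-off/keep ⇒ 0x7b
lane 15: tail/keep ⇒ 0x13

vd[15] = 19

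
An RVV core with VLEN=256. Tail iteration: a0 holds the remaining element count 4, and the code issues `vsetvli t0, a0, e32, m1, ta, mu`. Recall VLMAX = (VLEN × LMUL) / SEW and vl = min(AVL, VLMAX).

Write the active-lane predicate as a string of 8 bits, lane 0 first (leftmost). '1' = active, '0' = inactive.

predicate = 11110000

lanes per group: 256·1/32 = 8
AVL=4 ≤ VLMAX=8, so vl = 4
bits (lane 0 leftmost): 11110000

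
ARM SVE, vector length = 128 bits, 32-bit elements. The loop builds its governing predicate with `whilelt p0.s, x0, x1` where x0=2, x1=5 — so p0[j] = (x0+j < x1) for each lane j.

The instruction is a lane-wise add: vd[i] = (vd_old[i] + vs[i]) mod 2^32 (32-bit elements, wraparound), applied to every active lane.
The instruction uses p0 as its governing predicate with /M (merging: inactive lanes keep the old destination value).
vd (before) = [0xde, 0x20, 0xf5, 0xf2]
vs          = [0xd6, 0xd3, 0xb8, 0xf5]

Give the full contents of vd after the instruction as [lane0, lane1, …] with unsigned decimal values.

lane count: 128 div 32 = 4
whilelt: lane j active iff 2+j < 5 → j < 3 → 3 active
lane  0: add(0xde,0xd6) ⇒ 0x1b4
lane  1: add(0x20,0xd3) ⇒ 0xf3
lane  2: add(0xf5,0xb8) ⇒ 0x1ad
lane  3: tail/keep ⇒ 0xf2

vd = [436, 243, 429, 242]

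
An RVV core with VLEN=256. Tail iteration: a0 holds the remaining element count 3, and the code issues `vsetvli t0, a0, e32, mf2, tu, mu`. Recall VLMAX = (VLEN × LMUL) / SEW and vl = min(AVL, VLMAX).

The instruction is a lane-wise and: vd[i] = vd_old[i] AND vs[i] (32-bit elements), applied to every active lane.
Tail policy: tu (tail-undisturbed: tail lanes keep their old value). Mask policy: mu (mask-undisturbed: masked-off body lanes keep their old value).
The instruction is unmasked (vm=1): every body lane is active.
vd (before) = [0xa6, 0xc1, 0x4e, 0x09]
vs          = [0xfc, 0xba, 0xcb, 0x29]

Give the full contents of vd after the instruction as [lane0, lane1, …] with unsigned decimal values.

VLMAX = VLEN×LMUL/SEW = 256×1/2/32 = 4
vl = min(AVL, VLMAX) = min(3, 4) = 3
lane  0: and(0xa6,0xfc) ⇒ 0xa4
lane  1: and(0xc1,0xba) ⇒ 0x80
lane  2: and(0x4e,0xcb) ⇒ 0x4a
lane  3: tail/keep ⇒ 0x09

vd = [164, 128, 74, 9]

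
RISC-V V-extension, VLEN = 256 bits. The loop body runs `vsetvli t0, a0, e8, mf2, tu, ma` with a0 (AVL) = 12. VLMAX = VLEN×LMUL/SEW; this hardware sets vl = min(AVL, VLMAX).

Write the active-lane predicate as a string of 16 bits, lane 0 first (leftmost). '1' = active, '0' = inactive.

lanes per group: 256·1/2/8 = 16
vl ← min(12, 16) = 12
bits (lane 0 leftmost): 1111111111110000

predicate = 1111111111110000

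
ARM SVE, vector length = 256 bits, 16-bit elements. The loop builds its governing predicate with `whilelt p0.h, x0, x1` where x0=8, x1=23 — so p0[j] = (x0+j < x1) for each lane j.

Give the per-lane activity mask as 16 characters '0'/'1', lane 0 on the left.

predicate = 1111111111111110

256-bit reg / 16-bit elem → 16 lanes
active while 8+j < 23, i.e. j ∈ [0,15) capped at 16 ⇒ 15
bits (lane 0 leftmost): 1111111111111110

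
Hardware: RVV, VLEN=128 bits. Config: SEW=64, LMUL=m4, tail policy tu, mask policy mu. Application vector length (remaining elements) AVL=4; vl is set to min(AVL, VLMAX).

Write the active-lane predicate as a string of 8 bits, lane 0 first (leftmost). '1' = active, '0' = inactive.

VLMAX = (128 × 4) / 64 = 8 lanes
vl ← min(4, 8) = 4
bits (lane 0 leftmost): 11110000

predicate = 11110000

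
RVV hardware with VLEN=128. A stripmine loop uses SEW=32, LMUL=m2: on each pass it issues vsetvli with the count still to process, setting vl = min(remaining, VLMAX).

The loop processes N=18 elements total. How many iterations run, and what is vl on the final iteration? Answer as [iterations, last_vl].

VLMAX = VLEN×LMUL/SEW = 128×2/32 = 8
N=18: ⌈18/8⌉ = 3 iters; last vl = 18 − 2×8 = 2

[iterations, last_vl] = [3, 2]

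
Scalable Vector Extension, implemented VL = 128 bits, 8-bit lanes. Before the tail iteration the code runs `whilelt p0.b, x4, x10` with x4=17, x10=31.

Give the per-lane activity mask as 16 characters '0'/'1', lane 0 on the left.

lane count: 128 div 8 = 16
p0[j] = (17+j < 31); true for j=0..13 → 14 lanes set
bits (lane 0 leftmost): 1111111111111100

predicate = 1111111111111100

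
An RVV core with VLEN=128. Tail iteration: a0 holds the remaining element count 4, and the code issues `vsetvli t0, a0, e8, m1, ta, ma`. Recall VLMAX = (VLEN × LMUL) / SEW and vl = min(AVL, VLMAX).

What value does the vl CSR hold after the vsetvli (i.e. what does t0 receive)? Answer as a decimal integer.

VLMAX = VLEN×LMUL/SEW = 128×1/8 = 16
vl ← min(4, 16) = 4

vl = 4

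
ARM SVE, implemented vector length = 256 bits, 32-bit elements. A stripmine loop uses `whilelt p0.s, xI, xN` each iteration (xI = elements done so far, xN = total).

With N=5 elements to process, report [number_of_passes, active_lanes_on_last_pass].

256-bit reg / 32-bit elem → 8 lanes
5 elements at 8/iter → 1 passes, remainder 5 on the last

[iterations, last_vl] = [1, 5]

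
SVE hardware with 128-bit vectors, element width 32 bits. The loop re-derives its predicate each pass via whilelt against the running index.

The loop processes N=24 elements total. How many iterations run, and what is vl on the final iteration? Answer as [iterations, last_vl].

[iterations, last_vl] = [6, 4]

128-bit reg / 32-bit elem → 4 lanes
24 elements at 4/iter → 6 passes, remainder 4 on the last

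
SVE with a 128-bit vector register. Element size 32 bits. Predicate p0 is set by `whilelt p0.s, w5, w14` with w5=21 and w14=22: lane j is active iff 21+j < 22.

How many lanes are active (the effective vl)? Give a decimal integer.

128-bit reg / 32-bit elem → 4 lanes
p0[j] = (21+j < 22); true for j=0..0 → 1 lanes set

vl = 1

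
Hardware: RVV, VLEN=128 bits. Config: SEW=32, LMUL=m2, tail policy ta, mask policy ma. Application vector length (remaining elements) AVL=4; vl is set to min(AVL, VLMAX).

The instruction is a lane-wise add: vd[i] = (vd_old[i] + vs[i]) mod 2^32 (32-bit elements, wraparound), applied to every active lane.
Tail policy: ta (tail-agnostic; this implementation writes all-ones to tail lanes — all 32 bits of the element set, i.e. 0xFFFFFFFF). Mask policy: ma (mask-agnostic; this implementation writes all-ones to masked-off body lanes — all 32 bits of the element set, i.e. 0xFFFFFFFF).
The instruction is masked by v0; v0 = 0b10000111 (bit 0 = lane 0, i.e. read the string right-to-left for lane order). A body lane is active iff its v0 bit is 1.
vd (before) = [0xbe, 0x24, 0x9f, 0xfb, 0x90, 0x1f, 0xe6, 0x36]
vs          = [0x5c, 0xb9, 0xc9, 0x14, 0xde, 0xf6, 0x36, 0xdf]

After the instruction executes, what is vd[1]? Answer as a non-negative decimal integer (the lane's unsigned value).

lanes per group: 128·2/32 = 8
vl ← min(4, 8) = 4
  i=0: add(0xbe,0x5c) → 282
  i=1: add(0x24,0xb9) → 221
  i=2: add(0x9f,0xc9) → 360
  i=3: mask-off/ones → 4294967295
  i=4: tail/ones → 4294967295
  i=5: tail/ones → 4294967295
  i=6: tail/ones → 4294967295
  i=7: tail/ones → 4294967295

vd[1] = 221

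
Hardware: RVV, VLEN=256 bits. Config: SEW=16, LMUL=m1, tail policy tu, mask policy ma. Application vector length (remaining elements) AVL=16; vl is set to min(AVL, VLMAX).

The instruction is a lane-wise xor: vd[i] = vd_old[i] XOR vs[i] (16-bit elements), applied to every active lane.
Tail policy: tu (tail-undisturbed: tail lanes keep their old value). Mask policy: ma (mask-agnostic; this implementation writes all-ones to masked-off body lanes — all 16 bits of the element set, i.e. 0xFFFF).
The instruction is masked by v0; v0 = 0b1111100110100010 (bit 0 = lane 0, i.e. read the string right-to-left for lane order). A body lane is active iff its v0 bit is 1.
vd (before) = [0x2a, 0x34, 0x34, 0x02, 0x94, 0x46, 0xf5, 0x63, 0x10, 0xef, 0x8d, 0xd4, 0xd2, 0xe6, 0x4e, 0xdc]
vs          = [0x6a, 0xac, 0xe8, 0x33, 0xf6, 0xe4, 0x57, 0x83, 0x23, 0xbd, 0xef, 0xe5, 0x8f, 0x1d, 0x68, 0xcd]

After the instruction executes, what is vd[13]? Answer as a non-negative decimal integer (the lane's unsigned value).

VLMAX = VLEN×LMUL/SEW = 256×1/16 = 16
AVL=16 ≤ VLMAX=16, so vl = 16
vd[0] mask-off/ones -> 0xffff
vd[1] xor(0x34,0xac) -> 0x98
vd[2] mask-off/ones -> 0xffff
vd[3] mask-off/ones -> 0xffff
vd[4] mask-off/ones -> 0xffff
vd[5] xor(0x46,0xe4) -> 0xa2
vd[6] mask-off/ones -> 0xffff
vd[7] xor(0x63,0x83) -> 0xe0
vd[8] xor(0x10,0x23) -> 0x33
vd[9] mask-off/ones -> 0xffff
vd[10] mask-off/ones -> 0xffff
vd[11] xor(0xd4,0xe5) -> 0x31
vd[12] xor(0xd2,0x8f) -> 0x5d
vd[13] xor(0xe6,0x1d) -> 0xfb
vd[14] xor(0x4e,0x68) -> 0x26
vd[15] xor(0xdc,0xcd) -> 0x11

vd[13] = 251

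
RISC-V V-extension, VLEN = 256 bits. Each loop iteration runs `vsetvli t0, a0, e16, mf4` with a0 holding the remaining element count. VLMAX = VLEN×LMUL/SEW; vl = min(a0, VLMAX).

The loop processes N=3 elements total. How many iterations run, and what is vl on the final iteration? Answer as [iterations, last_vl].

VLMAX = (256 × 1/4) / 16 = 4 lanes
iterations = ceil(3/4) = 1; final-pass vl = 3

[iterations, last_vl] = [1, 3]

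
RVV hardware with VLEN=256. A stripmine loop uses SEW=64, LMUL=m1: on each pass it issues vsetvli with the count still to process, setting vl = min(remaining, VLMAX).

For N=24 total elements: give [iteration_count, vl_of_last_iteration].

VLMAX = VLEN×LMUL/SEW = 256×1/64 = 4
iterations = ceil(24/4) = 6; final-pass vl = 4

[iterations, last_vl] = [6, 4]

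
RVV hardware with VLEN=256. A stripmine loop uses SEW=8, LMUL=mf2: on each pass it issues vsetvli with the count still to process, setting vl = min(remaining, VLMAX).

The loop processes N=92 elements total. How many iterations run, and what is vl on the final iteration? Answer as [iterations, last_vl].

[iterations, last_vl] = [6, 12]

VLMAX = (256 × 1/2) / 8 = 16 lanes
92 elements at 16/iter → 6 passes, remainder 12 on the last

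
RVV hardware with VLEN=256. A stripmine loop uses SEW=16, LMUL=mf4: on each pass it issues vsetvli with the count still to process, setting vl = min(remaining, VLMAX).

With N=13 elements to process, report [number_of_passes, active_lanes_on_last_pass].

[iterations, last_vl] = [4, 1]

VLMAX = VLEN×LMUL/SEW = 256×1/4/16 = 4
13 elements at 4/iter → 4 passes, remainder 1 on the last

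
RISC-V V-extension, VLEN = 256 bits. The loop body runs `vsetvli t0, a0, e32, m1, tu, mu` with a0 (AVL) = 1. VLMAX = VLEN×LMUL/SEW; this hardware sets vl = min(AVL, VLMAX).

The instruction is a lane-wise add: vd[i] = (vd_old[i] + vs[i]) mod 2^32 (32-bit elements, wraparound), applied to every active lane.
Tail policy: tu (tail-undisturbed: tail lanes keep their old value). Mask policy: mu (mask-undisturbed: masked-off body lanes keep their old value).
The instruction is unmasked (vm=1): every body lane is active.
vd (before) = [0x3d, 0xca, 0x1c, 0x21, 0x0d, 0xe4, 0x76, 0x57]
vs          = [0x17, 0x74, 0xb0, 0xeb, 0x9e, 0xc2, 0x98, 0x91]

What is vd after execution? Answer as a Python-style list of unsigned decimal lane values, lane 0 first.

vd = [84, 202, 28, 33, 13, 228, 118, 87]

VLMAX = (256 × 1) / 32 = 8 lanes
vl ← min(1, 8) = 1
vd[0] add(0x3d,0x17) -> 0x54
vd[1] tail/keep -> 0xca
vd[2] tail/keep -> 0x1c
vd[3] tail/keep -> 0x21
vd[4] tail/keep -> 0x0d
vd[5] tail/keep -> 0xe4
vd[6] tail/keep -> 0x76
vd[7] tail/keep -> 0x57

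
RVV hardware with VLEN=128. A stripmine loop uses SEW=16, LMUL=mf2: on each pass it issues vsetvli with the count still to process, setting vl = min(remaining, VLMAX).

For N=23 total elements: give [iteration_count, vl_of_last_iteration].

VLMAX = (128 × 1/2) / 16 = 4 lanes
iterations = ceil(23/4) = 6; final-pass vl = 3

[iterations, last_vl] = [6, 3]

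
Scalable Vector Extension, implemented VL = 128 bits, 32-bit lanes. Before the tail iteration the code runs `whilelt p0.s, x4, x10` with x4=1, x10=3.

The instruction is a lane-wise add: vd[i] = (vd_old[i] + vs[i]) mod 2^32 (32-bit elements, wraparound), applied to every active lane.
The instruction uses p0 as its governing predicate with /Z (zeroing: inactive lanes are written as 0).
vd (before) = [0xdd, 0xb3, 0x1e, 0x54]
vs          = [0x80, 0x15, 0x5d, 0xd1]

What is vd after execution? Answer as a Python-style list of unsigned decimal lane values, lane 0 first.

vd = [349, 200, 0, 0]

register lanes = 128/32 = 4
active while 1+j < 3, i.e. j ∈ [0,2) capped at 4 ⇒ 2
vd[0] add(0xdd,0x80) -> 0x15d
vd[1] add(0xb3,0x15) -> 0xc8
vd[2] tail/zero -> 0x00
vd[3] tail/zero -> 0x00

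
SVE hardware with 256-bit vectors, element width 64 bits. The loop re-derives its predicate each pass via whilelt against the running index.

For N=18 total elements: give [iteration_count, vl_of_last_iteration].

256-bit reg / 64-bit elem → 4 lanes
18 elements at 4/iter → 5 passes, remainder 2 on the last

[iterations, last_vl] = [5, 2]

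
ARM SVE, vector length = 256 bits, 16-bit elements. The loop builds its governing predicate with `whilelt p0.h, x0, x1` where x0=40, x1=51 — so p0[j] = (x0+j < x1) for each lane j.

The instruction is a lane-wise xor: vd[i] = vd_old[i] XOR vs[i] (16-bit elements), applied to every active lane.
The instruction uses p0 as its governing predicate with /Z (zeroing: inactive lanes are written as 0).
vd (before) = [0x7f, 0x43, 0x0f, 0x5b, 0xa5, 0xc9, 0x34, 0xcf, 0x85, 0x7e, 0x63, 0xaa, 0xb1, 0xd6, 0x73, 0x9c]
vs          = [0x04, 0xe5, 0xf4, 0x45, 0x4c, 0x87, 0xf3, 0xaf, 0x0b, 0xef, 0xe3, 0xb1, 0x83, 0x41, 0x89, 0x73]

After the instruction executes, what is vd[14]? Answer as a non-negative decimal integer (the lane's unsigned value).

vd[14] = 0

register lanes = 256/16 = 16
active while 40+j < 51, i.e. j ∈ [0,11) capped at 16 ⇒ 11
lane  0: xor(0x7f,0x04) ⇒ 0x7b
lane  1: xor(0x43,0xe5) ⇒ 0xa6
lane  2: xor(0x0f,0xf4) ⇒ 0xfb
lane  3: xor(0x5b,0x45) ⇒ 0x1e
lane  4: xor(0xa5,0x4c) ⇒ 0xe9
lane  5: xor(0xc9,0x87) ⇒ 0x4e
lane  6: xor(0x34,0xf3) ⇒ 0xc7
lane  7: xor(0xcf,0xaf) ⇒ 0x60
lane  8: xor(0x85,0x0b) ⇒ 0x8e
lane  9: xor(0x7e,0xef) ⇒ 0x91
lane 10: xor(0x63,0xe3) ⇒ 0x80
lane 11: tail/zero ⇒ 0x00
lane 12: tail/zero ⇒ 0x00
lane 13: tail/zero ⇒ 0x00
lane 14: tail/zero ⇒ 0x00
lane 15: tail/zero ⇒ 0x00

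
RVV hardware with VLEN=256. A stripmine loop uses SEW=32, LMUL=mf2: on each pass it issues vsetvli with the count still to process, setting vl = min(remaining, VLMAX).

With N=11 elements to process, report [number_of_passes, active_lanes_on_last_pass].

lanes per group: 256·1/2/32 = 4
N=11: ⌈11/4⌉ = 3 iters; last vl = 11 − 2×4 = 3

[iterations, last_vl] = [3, 3]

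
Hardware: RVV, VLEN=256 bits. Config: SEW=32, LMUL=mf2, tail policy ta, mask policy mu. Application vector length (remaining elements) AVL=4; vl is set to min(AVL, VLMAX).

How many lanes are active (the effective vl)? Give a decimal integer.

vl = 4

lanes per group: 256·1/2/32 = 4
AVL=4 ≤ VLMAX=4, so vl = 4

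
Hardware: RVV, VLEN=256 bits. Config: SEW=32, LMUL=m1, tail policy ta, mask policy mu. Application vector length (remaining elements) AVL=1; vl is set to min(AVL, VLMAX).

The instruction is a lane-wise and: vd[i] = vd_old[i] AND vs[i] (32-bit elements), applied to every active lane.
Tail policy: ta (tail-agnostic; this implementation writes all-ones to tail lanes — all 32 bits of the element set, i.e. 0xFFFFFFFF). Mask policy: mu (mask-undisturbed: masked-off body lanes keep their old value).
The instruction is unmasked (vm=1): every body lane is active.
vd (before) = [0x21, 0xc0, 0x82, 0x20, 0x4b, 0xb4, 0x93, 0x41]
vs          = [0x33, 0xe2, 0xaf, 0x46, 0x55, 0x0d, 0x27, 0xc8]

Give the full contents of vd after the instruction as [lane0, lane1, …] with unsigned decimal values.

vd = [33, 4294967295, 4294967295, 4294967295, 4294967295, 4294967295, 4294967295, 4294967295]

VLMAX = (256 × 1) / 32 = 8 lanes
AVL=1 ≤ VLMAX=8, so vl = 1
lane  0: and(0x21,0x33) ⇒ 0x21
lane  1: tail/ones ⇒ 0xffffffff
lane  2: tail/ones ⇒ 0xffffffff
lane  3: tail/ones ⇒ 0xffffffff
lane  4: tail/ones ⇒ 0xffffffff
lane  5: tail/ones ⇒ 0xffffffff
lane  6: tail/ones ⇒ 0xffffffff
lane  7: tail/ones ⇒ 0xffffffff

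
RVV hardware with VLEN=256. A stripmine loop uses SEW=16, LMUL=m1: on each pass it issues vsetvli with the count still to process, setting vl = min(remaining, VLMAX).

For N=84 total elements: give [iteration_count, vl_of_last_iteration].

VLMAX = (256 × 1) / 16 = 16 lanes
84 elements at 16/iter → 6 passes, remainder 4 on the last

[iterations, last_vl] = [6, 4]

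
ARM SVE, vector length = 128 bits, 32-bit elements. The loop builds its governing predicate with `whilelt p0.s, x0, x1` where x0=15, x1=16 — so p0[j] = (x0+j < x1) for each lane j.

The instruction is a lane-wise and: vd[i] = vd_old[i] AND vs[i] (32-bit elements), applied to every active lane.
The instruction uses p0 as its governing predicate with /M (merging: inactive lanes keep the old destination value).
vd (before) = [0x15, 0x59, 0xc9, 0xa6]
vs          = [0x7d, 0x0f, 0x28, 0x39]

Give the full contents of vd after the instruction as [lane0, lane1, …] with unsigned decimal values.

128-bit reg / 32-bit elem → 4 lanes
whilelt: lane j active iff 15+j < 16 → j < 1 → 1 active
lane  0: and(0x15,0x7d) ⇒ 0x15
lane  1: tail/keep ⇒ 0x59
lane  2: tail/keep ⇒ 0xc9
lane  3: tail/keep ⇒ 0xa6

vd = [21, 89, 201, 166]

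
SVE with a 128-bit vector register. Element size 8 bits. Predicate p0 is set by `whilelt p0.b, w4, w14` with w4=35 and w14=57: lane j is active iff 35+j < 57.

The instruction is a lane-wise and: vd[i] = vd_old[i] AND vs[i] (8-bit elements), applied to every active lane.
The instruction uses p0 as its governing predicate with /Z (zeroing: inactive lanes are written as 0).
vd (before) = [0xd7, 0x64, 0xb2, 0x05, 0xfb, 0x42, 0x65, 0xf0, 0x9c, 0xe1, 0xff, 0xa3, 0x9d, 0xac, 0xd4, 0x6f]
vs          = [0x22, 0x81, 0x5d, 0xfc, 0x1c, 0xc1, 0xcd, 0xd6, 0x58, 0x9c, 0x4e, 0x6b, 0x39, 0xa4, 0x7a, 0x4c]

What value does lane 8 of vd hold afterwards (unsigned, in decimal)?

vd[8] = 24

register lanes = 128/8 = 16
active while 35+j < 57, i.e. j ∈ [0,22) capped at 16 ⇒ 16
  i=0: and(0xd7,0x22) → 2
  i=1: and(0x64,0x81) → 0
  i=2: and(0xb2,0x5d) → 16
  i=3: and(0x05,0xfc) → 4
  i=4: and(0xfb,0x1c) → 24
  i=5: and(0x42,0xc1) → 64
  i=6: and(0x65,0xcd) → 69
  i=7: and(0xf0,0xd6) → 208
  i=8: and(0x9c,0x58) → 24
  i=9: and(0xe1,0x9c) → 128
  i=10: and(0xff,0x4e) → 78
  i=11: and(0xa3,0x6b) → 35
  i=12: and(0x9d,0x39) → 25
  i=13: and(0xac,0xa4) → 164
  i=14: and(0xd4,0x7a) → 80
  i=15: and(0x6f,0x4c) → 76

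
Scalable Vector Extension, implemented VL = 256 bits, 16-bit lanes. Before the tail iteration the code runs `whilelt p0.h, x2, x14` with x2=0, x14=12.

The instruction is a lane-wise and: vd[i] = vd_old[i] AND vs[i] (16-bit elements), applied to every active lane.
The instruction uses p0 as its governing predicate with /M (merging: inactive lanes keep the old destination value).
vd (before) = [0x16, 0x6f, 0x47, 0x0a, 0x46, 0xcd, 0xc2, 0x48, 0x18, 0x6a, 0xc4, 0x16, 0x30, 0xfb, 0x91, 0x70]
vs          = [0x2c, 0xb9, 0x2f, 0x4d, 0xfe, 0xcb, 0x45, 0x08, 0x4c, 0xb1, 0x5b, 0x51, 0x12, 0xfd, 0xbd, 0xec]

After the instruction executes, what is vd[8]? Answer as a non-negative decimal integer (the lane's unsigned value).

256-bit reg / 16-bit elem → 16 lanes
p0[j] = (0+j < 12); true for j=0..11 → 12 lanes set
vd[0] and(0x16,0x2c) -> 0x04
vd[1] and(0x6f,0xb9) -> 0x29
vd[2] and(0x47,0x2f) -> 0x07
vd[3] and(0x0a,0x4d) -> 0x08
vd[4] and(0x46,0xfe) -> 0x46
vd[5] and(0xcd,0xcb) -> 0xc9
vd[6] and(0xc2,0x45) -> 0x40
vd[7] and(0x48,0x08) -> 0x08
vd[8] and(0x18,0x4c) -> 0x08
vd[9] and(0x6a,0xb1) -> 0x20
vd[10] and(0xc4,0x5b) -> 0x40
vd[11] and(0x16,0x51) -> 0x10
vd[12] tail/keep -> 0x30
vd[13] tail/keep -> 0xfb
vd[14] tail/keep -> 0x91
vd[15] tail/keep -> 0x70

vd[8] = 8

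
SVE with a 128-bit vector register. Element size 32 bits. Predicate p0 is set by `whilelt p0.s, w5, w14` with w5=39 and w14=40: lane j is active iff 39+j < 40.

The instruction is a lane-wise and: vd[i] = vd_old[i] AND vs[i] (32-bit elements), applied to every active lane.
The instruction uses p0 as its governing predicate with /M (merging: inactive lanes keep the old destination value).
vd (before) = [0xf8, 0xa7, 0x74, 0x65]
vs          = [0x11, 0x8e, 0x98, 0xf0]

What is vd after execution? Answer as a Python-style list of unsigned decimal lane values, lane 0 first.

vd = [16, 167, 116, 101]

128-bit reg / 32-bit elem → 4 lanes
p0[j] = (39+j < 40); true for j=0..0 → 1 lanes set
  i=0: and(0xf8,0x11) → 16
  i=1: tail/keep → 167
  i=2: tail/keep → 116
  i=3: tail/keep → 101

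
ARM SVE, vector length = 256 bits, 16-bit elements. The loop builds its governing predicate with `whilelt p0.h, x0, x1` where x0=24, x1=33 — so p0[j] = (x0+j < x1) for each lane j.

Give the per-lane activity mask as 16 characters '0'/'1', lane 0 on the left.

predicate = 1111111110000000

256-bit reg / 16-bit elem → 16 lanes
whilelt: lane j active iff 24+j < 33 → j < 9 → 9 active
bits (lane 0 leftmost): 1111111110000000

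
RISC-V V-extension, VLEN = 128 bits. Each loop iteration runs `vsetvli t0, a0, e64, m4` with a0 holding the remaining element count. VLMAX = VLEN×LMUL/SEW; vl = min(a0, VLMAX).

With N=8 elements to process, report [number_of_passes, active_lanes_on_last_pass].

[iterations, last_vl] = [1, 8]

VLMAX = (128 × 4) / 64 = 8 lanes
N=8: ⌈8/8⌉ = 1 iters; last vl = 8 − 0×8 = 8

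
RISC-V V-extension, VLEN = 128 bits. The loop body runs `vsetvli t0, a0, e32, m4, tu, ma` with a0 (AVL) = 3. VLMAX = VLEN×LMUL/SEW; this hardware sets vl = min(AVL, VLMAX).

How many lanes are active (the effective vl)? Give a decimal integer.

VLMAX = VLEN×LMUL/SEW = 128×4/32 = 16
vl ← min(3, 16) = 3

vl = 3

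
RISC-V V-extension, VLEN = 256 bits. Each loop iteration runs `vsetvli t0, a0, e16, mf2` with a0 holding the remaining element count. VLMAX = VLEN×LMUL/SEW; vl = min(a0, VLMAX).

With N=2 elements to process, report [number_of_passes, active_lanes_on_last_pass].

lanes per group: 256·1/2/16 = 8
iterations = ceil(2/8) = 1; final-pass vl = 2

[iterations, last_vl] = [1, 2]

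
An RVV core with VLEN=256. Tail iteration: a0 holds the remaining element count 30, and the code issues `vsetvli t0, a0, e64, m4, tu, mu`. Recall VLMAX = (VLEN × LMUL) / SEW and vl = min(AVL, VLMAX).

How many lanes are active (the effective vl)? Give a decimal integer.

vl = 16

lanes per group: 256·4/64 = 16
vl = min(AVL, VLMAX) = min(30, 16) = 16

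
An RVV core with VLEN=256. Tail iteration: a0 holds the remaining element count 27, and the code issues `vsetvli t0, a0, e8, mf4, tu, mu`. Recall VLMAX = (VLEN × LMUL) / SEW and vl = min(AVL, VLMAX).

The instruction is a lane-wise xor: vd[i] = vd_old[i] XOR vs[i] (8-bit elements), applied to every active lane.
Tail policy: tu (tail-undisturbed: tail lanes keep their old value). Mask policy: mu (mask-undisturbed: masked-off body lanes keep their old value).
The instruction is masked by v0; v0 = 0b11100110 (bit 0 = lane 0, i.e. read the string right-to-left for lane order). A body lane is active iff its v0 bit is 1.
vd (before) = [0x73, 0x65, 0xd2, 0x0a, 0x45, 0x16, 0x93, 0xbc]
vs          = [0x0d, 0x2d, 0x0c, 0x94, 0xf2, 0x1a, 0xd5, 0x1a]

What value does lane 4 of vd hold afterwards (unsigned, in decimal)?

vd[4] = 69

lanes per group: 256·1/4/8 = 8
vl = min(AVL, VLMAX) = min(27, 8) = 8
lane  0: mask-off/keep ⇒ 0x73
lane  1: xor(0x65,0x2d) ⇒ 0x48
lane  2: xor(0xd2,0x0c) ⇒ 0xde
lane  3: mask-off/keep ⇒ 0x0a
lane  4: mask-off/keep ⇒ 0x45
lane  5: xor(0x16,0x1a) ⇒ 0x0c
lane  6: xor(0x93,0xd5) ⇒ 0x46
lane  7: xor(0xbc,0x1a) ⇒ 0xa6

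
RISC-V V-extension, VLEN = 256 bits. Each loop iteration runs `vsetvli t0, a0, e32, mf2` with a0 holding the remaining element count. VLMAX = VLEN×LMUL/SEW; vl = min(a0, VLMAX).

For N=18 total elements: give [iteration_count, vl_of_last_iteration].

VLMAX = VLEN×LMUL/SEW = 256×1/2/32 = 4
N=18: ⌈18/4⌉ = 5 iters; last vl = 18 − 4×4 = 2

[iterations, last_vl] = [5, 2]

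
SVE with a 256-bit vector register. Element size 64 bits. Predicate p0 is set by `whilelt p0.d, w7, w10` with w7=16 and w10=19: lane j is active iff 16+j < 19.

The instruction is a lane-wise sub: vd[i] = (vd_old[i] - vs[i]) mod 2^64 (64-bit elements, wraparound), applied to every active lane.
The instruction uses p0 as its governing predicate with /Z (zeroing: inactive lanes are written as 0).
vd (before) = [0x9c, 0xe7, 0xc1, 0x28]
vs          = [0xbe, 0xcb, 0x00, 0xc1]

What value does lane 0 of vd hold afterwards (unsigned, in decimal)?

256-bit reg / 64-bit elem → 4 lanes
active while 16+j < 19, i.e. j ∈ [0,3) capped at 4 ⇒ 3
  i=0: sub(0x9c,0xbe) → 18446744073709551582
  i=1: sub(0xe7,0xcb) → 28
  i=2: sub(0xc1,0x00) → 193
  i=3: tail/zero → 0

vd[0] = 18446744073709551582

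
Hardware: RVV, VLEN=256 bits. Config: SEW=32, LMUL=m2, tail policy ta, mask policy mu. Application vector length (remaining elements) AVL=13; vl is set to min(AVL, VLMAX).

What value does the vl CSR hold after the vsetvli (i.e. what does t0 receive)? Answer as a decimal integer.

vl = 13

lanes per group: 256·2/32 = 16
AVL=13 ≤ VLMAX=16, so vl = 13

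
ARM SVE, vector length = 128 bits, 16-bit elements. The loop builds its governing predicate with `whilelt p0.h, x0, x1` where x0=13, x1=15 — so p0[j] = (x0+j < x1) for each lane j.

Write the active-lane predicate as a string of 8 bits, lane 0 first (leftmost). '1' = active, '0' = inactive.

predicate = 11000000

128-bit reg / 16-bit elem → 8 lanes
whilelt: lane j active iff 13+j < 15 → j < 2 → 2 active
bits (lane 0 leftmost): 11000000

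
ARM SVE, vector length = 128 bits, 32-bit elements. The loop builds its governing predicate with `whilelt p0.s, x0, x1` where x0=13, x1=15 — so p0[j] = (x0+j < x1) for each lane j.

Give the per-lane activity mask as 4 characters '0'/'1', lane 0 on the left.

predicate = 1100

lane count: 128 div 32 = 4
whilelt: lane j active iff 13+j < 15 → j < 2 → 2 active
bits (lane 0 leftmost): 1100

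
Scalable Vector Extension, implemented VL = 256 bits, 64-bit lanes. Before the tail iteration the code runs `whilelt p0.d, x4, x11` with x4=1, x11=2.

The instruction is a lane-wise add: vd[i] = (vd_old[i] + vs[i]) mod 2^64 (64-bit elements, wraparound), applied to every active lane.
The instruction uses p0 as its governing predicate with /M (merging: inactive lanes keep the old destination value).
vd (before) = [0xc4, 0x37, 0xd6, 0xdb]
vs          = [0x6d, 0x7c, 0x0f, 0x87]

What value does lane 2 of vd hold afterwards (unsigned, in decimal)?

vd[2] = 214

register lanes = 256/64 = 4
whilelt: lane j active iff 1+j < 2 → j < 1 → 1 active
vd[0] add(0xc4,0x6d) -> 0x131
vd[1] tail/keep -> 0x37
vd[2] tail/keep -> 0xd6
vd[3] tail/keep -> 0xdb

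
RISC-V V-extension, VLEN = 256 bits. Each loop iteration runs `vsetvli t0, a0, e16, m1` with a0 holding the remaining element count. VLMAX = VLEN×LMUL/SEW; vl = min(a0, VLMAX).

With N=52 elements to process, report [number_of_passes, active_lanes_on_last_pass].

[iterations, last_vl] = [4, 4]

VLMAX = (256 × 1) / 16 = 16 lanes
52 elements at 16/iter → 4 passes, remainder 4 on the last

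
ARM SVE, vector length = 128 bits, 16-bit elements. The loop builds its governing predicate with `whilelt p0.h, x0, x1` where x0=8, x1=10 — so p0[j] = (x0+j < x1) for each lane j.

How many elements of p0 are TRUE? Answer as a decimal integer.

lane count: 128 div 16 = 8
active while 8+j < 10, i.e. j ∈ [0,2) capped at 8 ⇒ 2

vl = 2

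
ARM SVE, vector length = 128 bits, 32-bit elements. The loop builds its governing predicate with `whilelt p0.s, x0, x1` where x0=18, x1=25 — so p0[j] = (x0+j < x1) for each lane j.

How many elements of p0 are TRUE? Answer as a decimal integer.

register lanes = 128/32 = 4
p0[j] = (18+j < 25); true for j=0..3 → 4 lanes set

vl = 4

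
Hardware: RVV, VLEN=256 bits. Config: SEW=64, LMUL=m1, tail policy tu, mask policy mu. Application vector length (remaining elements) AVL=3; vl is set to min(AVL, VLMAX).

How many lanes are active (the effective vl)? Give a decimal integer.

lanes per group: 256·1/64 = 4
AVL=3 ≤ VLMAX=4, so vl = 3

vl = 3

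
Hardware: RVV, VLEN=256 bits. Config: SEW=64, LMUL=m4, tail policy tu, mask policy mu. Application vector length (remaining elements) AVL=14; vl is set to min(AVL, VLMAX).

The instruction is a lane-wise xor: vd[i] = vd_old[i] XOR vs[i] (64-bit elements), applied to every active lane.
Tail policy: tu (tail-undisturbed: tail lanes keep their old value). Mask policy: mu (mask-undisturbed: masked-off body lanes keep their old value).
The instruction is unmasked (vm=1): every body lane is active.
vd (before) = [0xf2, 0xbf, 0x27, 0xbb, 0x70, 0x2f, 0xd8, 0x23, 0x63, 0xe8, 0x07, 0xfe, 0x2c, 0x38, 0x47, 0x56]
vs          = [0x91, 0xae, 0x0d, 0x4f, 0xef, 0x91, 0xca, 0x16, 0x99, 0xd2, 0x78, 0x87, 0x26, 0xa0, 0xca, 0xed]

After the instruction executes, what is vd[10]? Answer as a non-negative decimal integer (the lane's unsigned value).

lanes per group: 256·4/64 = 16
AVL=14 ≤ VLMAX=16, so vl = 14
[0] xor(0xf2,0x91) = 0x63
[1] xor(0xbf,0xae) = 0x11
[2] xor(0x27,0x0d) = 0x2a
[3] xor(0xbb,0x4f) = 0xf4
[4] xor(0x70,0xef) = 0x9f
[5] xor(0x2f,0x91) = 0xbe
[6] xor(0xd8,0xca) = 0x12
[7] xor(0x23,0x16) = 0x35
[8] xor(0x63,0x99) = 0xfa
[9] xor(0xe8,0xd2) = 0x3a
[10] xor(0x07,0x78) = 0x7f
[11] xor(0xfe,0x87) = 0x79
[12] xor(0x2c,0x26) = 0x0a
[13] xor(0x38,0xa0) = 0x98
[14] tail/keep = 0x47
[15] tail/keep = 0x56

vd[10] = 127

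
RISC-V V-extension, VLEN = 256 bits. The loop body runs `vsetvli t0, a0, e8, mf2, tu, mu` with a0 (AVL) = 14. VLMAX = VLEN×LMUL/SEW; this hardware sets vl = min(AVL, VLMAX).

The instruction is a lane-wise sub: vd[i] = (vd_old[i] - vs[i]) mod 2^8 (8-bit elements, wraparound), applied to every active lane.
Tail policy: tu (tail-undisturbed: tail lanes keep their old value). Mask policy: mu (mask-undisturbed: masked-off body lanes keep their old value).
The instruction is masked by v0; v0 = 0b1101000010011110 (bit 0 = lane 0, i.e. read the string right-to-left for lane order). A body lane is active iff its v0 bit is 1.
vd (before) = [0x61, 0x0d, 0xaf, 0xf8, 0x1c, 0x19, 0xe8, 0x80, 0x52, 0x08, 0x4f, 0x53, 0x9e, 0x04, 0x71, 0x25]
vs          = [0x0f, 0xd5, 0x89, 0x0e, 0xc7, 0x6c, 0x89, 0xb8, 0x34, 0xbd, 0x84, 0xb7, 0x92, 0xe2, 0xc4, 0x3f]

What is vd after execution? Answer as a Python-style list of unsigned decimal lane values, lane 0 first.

vd = [97, 56, 38, 234, 85, 25, 232, 200, 82, 8, 79, 83, 12, 4, 113, 37]

VLMAX = VLEN×LMUL/SEW = 256×1/2/8 = 16
AVL=14 ≤ VLMAX=16, so vl = 14
  i=0: mask-off/keep → 97
  i=1: sub(0x0d,0xd5) → 56
  i=2: sub(0xaf,0x89) → 38
  i=3: sub(0xf8,0x0e) → 234
  i=4: sub(0x1c,0xc7) → 85
  i=5: mask-off/keep → 25
  i=6: mask-off/keep → 232
  i=7: sub(0x80,0xb8) → 200
  i=8: mask-off/keep → 82
  i=9: mask-off/keep → 8
  i=10: mask-off/keep → 79
  i=11: mask-off/keep → 83
  i=12: sub(0x9e,0x92) → 12
  i=13: mask-off/keep → 4
  i=14: tail/keep → 113
  i=15: tail/keep → 37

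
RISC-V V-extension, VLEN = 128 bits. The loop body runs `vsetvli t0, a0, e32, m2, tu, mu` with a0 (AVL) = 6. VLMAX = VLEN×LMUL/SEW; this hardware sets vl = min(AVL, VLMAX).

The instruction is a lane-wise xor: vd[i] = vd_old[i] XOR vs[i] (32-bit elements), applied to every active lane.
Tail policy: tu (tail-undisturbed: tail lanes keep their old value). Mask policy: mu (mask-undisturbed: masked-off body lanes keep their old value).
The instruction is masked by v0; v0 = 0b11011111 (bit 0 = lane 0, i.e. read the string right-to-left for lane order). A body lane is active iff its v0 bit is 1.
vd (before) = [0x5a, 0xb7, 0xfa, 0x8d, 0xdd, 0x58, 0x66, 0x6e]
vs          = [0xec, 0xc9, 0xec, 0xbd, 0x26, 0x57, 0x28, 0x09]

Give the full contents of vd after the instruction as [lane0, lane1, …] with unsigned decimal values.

vd = [182, 126, 22, 48, 251, 88, 102, 110]

VLMAX = (128 × 2) / 32 = 8 lanes
vl ← min(6, 8) = 6
vd[0] xor(0x5a,0xec) -> 0xb6
vd[1] xor(0xb7,0xc9) -> 0x7e
vd[2] xor(0xfa,0xec) -> 0x16
vd[3] xor(0x8d,0xbd) -> 0x30
vd[4] xor(0xdd,0x26) -> 0xfb
vd[5] mask-off/keep -> 0x58
vd[6] tail/keep -> 0x66
vd[7] tail/keep -> 0x6e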